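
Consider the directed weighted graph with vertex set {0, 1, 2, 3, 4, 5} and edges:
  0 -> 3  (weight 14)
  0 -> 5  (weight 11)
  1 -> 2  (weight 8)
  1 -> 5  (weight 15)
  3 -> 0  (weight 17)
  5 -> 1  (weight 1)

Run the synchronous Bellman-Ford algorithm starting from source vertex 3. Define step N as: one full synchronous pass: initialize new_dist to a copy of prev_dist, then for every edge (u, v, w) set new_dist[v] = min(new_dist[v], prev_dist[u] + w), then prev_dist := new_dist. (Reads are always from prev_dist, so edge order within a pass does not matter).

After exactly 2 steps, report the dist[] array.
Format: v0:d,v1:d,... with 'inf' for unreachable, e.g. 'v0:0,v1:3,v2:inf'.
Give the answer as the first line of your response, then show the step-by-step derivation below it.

v0:17,v1:inf,v2:inf,v3:0,v4:inf,v5:28

step 1: dist = v0:17,v1:inf,v2:inf,v3:0,v4:inf,v5:inf
step 2: dist = v0:17,v1:inf,v2:inf,v3:0,v4:inf,v5:28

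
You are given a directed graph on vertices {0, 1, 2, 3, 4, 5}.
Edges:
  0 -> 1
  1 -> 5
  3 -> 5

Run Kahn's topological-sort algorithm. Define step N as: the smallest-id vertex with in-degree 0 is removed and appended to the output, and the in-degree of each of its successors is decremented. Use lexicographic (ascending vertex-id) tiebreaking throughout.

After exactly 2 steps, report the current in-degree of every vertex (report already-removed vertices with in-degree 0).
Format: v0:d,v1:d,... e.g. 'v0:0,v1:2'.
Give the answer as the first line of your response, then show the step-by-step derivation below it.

v0:0,v1:0,v2:0,v3:0,v4:0,v5:1

step 1: output 0; order=[0]; indeg=(0,0,0,0,0,2)
step 2: output 1; order=[0,1]; indeg=(0,0,0,0,0,1)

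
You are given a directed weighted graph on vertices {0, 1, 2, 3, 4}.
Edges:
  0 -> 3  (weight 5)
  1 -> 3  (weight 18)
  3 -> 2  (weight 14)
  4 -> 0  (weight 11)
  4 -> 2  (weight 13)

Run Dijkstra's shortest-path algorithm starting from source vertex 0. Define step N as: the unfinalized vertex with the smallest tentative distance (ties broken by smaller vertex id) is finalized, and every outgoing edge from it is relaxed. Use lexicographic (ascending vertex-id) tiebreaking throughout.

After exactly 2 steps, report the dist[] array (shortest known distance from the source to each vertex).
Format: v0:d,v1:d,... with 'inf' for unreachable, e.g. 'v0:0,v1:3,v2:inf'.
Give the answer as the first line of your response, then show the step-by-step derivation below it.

v0:0,v1:inf,v2:19,v3:5,v4:inf

step 1: dist = v0:0,v1:inf,v2:inf,v3:5,v4:inf
step 2: dist = v0:0,v1:inf,v2:19,v3:5,v4:inf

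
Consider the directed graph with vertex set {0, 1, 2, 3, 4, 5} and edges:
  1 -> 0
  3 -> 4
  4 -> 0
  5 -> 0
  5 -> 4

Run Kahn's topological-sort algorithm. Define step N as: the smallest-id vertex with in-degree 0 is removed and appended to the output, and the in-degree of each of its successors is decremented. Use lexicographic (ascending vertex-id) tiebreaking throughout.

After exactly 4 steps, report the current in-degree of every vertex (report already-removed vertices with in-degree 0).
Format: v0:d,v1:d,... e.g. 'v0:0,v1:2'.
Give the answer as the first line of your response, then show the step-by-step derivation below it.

v0:1,v1:0,v2:0,v3:0,v4:0,v5:0

step 1: output 1; order=[1]; indeg=(2,0,0,0,2,0)
step 2: output 2; order=[1,2]; indeg=(2,0,0,0,2,0)
step 3: output 3; order=[1,2,3]; indeg=(2,0,0,0,1,0)
step 4: output 5; order=[1,2,3,5]; indeg=(1,0,0,0,0,0)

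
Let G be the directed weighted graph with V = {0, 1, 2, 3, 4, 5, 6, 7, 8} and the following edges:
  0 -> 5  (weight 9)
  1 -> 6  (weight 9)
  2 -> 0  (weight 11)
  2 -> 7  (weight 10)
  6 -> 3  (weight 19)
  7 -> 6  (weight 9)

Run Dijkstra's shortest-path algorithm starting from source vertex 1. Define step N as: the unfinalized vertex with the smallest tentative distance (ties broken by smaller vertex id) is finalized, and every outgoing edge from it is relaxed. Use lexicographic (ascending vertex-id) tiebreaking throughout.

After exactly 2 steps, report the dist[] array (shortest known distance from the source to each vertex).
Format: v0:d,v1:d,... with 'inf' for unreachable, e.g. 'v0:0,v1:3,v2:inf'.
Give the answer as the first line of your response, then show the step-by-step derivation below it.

v0:inf,v1:0,v2:inf,v3:28,v4:inf,v5:inf,v6:9,v7:inf,v8:inf

step 1: dist = v0:inf,v1:0,v2:inf,v3:inf,v4:inf,v5:inf,v6:9,v7:inf,v8:inf
step 2: dist = v0:inf,v1:0,v2:inf,v3:28,v4:inf,v5:inf,v6:9,v7:inf,v8:inf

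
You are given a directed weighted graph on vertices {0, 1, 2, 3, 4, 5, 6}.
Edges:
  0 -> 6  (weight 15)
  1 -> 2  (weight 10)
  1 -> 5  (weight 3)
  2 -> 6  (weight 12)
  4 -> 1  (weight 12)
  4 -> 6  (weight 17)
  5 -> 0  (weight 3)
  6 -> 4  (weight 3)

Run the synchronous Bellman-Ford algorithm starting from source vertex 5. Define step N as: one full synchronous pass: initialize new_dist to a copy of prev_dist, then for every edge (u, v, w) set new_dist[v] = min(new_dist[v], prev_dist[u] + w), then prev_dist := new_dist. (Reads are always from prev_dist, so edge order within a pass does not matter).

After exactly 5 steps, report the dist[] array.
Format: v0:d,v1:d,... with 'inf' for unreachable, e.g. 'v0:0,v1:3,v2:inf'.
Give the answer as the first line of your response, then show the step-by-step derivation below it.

v0:3,v1:33,v2:43,v3:inf,v4:21,v5:0,v6:18

step 1: dist = v0:3,v1:inf,v2:inf,v3:inf,v4:inf,v5:0,v6:inf
step 2: dist = v0:3,v1:inf,v2:inf,v3:inf,v4:inf,v5:0,v6:18
step 3: dist = v0:3,v1:inf,v2:inf,v3:inf,v4:21,v5:0,v6:18
step 4: dist = v0:3,v1:33,v2:inf,v3:inf,v4:21,v5:0,v6:18
step 5: dist = v0:3,v1:33,v2:43,v3:inf,v4:21,v5:0,v6:18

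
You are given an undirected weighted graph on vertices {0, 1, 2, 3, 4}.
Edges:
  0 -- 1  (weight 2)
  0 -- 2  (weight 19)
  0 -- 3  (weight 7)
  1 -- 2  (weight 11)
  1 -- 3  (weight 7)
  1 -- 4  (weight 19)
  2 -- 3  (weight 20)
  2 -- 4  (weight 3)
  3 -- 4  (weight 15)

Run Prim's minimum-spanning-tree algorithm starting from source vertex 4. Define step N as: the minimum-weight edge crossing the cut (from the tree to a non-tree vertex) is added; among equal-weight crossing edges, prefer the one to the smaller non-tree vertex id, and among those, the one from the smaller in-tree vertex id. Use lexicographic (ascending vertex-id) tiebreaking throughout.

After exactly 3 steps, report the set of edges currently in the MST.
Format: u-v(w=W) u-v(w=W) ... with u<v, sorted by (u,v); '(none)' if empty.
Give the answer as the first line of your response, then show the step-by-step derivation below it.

0-1(w=2) 1-2(w=11) 2-4(w=3)

step 1: add edge 2-4 (w=3); MST = {2-4(w=3)}
step 2: add edge 1-2 (w=11); MST = {1-2(w=11) 2-4(w=3)}
step 3: add edge 0-1 (w=2); MST = {0-1(w=2) 1-2(w=11) 2-4(w=3)}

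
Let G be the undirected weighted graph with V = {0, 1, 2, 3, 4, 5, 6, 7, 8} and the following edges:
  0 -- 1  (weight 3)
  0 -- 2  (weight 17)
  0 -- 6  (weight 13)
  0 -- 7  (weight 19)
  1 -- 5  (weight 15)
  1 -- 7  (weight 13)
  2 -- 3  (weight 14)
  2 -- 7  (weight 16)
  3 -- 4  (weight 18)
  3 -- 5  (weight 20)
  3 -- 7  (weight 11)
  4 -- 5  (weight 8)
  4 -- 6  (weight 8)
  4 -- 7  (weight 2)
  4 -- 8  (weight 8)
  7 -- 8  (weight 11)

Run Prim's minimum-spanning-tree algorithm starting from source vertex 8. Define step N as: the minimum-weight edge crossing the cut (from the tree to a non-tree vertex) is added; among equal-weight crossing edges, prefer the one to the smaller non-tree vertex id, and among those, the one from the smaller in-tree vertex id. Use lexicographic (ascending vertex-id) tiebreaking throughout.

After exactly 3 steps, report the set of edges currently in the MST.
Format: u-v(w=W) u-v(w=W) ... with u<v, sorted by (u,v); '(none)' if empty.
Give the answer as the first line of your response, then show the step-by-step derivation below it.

4-5(w=8) 4-7(w=2) 4-8(w=8)

step 1: add edge 4-8 (w=8); MST = {4-8(w=8)}
step 2: add edge 4-7 (w=2); MST = {4-7(w=2) 4-8(w=8)}
step 3: add edge 4-5 (w=8); MST = {4-5(w=8) 4-7(w=2) 4-8(w=8)}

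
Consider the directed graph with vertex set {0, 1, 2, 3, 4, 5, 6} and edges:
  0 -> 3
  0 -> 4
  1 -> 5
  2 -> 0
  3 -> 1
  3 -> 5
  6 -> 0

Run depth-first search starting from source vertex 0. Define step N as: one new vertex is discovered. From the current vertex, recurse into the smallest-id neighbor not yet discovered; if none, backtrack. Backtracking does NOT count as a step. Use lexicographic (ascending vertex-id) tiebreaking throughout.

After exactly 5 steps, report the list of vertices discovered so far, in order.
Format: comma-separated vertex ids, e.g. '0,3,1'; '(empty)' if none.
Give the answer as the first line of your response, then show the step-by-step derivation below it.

0,3,1,5,4

step 1: discover 0; path=0; order=0
step 2: discover 3; path=0>3; order=0,3
step 3: discover 1; path=0>3>1; order=0,3,1
step 4: discover 5; path=0>3>1>5; order=0,3,1,5
step 5: discover 4; path=0>4; order=0,3,1,5,4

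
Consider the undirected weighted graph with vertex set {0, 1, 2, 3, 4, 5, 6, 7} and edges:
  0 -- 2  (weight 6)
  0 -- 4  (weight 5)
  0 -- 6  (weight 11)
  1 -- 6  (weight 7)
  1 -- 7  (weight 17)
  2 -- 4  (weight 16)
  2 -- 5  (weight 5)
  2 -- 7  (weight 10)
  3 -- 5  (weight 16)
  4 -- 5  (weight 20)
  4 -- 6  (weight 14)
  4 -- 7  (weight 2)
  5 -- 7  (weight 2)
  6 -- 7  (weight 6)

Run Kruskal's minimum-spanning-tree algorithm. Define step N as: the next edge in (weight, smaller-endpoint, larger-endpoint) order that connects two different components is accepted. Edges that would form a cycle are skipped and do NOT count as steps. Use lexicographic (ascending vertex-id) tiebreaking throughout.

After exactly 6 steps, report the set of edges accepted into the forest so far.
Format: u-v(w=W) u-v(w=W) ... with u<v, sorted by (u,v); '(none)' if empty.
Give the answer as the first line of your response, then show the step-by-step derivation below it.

0-4(w=5) 1-6(w=7) 2-5(w=5) 4-7(w=2) 5-7(w=2) 6-7(w=6)

step 1: add edge 4-7 (w=2); MST = {4-7(w=2)}
step 2: add edge 5-7 (w=2); MST = {4-7(w=2) 5-7(w=2)}
step 3: add edge 0-4 (w=5); MST = {0-4(w=5) 4-7(w=2) 5-7(w=2)}
step 4: add edge 2-5 (w=5); MST = {0-4(w=5) 2-5(w=5) 4-7(w=2) 5-7(w=2)}
step 5: add edge 6-7 (w=6); MST = {0-4(w=5) 2-5(w=5) 4-7(w=2) 5-7(w=2) 6-7(w=6)}
step 6: add edge 1-6 (w=7); MST = {0-4(w=5) 1-6(w=7) 2-5(w=5) 4-7(w=2) 5-7(w=2) 6-7(w=6)}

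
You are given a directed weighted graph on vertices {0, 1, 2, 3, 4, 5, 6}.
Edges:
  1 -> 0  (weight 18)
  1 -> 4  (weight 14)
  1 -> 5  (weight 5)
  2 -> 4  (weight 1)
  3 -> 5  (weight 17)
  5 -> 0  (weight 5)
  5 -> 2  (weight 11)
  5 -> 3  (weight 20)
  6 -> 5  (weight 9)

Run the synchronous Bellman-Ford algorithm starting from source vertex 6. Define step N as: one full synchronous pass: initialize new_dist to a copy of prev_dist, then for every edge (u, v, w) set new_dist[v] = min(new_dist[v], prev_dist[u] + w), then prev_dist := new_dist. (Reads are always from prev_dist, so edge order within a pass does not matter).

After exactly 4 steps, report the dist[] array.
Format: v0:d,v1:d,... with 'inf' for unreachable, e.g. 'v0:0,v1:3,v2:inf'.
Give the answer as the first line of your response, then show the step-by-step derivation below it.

v0:14,v1:inf,v2:20,v3:29,v4:21,v5:9,v6:0

step 1: dist = v0:inf,v1:inf,v2:inf,v3:inf,v4:inf,v5:9,v6:0
step 2: dist = v0:14,v1:inf,v2:20,v3:29,v4:inf,v5:9,v6:0
step 3: dist = v0:14,v1:inf,v2:20,v3:29,v4:21,v5:9,v6:0
step 4: dist = v0:14,v1:inf,v2:20,v3:29,v4:21,v5:9,v6:0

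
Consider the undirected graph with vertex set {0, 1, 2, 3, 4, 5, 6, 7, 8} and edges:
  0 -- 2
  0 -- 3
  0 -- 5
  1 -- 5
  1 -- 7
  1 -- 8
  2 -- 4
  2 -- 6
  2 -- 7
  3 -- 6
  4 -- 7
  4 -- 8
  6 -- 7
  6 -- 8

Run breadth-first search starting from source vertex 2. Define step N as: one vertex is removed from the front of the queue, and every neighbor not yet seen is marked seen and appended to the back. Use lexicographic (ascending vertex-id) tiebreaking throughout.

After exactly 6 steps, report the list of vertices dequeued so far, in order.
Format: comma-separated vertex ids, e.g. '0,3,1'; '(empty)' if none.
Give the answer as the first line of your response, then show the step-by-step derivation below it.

2,0,4,6,7,3

step 1: dequeue 2; queue=[0,4,6,7]; order=2
step 2: dequeue 0; queue=[4,6,7,3,5]; order=2,0
step 3: dequeue 4; queue=[6,7,3,5,8]; order=2,0,4
step 4: dequeue 6; queue=[7,3,5,8]; order=2,0,4,6
step 5: dequeue 7; queue=[3,5,8,1]; order=2,0,4,6,7
step 6: dequeue 3; queue=[5,8,1]; order=2,0,4,6,7,3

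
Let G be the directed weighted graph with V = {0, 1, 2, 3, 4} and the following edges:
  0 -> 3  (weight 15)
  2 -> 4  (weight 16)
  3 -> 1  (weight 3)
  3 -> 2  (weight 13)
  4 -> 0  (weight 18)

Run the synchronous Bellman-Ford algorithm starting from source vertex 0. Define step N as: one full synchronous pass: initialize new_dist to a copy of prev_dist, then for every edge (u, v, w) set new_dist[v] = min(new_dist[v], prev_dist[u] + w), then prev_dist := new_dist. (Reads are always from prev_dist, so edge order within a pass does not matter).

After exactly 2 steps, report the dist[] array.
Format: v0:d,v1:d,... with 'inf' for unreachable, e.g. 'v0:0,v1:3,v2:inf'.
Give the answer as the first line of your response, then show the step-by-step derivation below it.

v0:0,v1:18,v2:28,v3:15,v4:inf

step 1: dist = v0:0,v1:inf,v2:inf,v3:15,v4:inf
step 2: dist = v0:0,v1:18,v2:28,v3:15,v4:inf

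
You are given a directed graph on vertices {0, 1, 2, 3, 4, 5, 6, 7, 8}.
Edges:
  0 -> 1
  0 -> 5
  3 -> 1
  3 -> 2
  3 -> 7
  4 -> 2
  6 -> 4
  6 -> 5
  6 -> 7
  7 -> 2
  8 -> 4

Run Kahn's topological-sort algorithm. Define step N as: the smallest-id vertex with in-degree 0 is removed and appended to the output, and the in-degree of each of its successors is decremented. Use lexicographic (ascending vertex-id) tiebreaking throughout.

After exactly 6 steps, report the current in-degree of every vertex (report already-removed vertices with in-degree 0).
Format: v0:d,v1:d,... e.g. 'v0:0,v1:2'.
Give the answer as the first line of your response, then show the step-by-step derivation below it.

v0:0,v1:0,v2:1,v3:0,v4:1,v5:0,v6:0,v7:0,v8:0

step 1: output 0; order=[0]; indeg=(0,1,3,0,2,1,0,2,0)
step 2: output 3; order=[0,3]; indeg=(0,0,2,0,2,1,0,1,0)
step 3: output 1; order=[0,3,1]; indeg=(0,0,2,0,2,1,0,1,0)
step 4: output 6; order=[0,3,1,6]; indeg=(0,0,2,0,1,0,0,0,0)
step 5: output 5; order=[0,3,1,6,5]; indeg=(0,0,2,0,1,0,0,0,0)
step 6: output 7; order=[0,3,1,6,5,7]; indeg=(0,0,1,0,1,0,0,0,0)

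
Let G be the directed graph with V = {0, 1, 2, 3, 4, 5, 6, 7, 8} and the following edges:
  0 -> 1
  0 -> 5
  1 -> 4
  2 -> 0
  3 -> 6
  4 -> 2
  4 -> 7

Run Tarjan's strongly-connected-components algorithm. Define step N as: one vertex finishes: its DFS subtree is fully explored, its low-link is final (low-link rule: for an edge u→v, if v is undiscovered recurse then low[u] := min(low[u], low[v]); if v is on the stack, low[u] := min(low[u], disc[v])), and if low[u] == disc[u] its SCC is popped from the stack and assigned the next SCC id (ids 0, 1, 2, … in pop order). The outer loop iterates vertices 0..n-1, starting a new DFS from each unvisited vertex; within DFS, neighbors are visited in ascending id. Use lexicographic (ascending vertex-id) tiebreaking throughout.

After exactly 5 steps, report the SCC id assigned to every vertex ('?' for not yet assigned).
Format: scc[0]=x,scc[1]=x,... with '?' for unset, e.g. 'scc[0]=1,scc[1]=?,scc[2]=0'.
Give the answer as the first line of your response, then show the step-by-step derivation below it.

scc[0]=?,scc[1]=?,scc[2]=?,scc[3]=?,scc[4]=?,scc[5]=1,scc[6]=?,scc[7]=0,scc[8]=?

step 1: low=(low[0]=0,low[1]=1,low[2]=0,low[3]=?,low[4]=2,low[5]=?,low[6]=?,low[7]=?,low[8]=?); scc=(scc[0]=?,scc[1]=?,scc[2]=?,scc[3]=?,scc[4]=?,scc[5]=?,scc[6]=?,scc[7]=?,scc[8]=?)
step 2: low=(low[0]=0,low[1]=1,low[2]=0,low[3]=?,low[4]=0,low[5]=?,low[6]=?,low[7]=4,low[8]=?); scc=(scc[0]=?,scc[1]=?,scc[2]=?,scc[3]=?,scc[4]=?,scc[5]=?,scc[6]=?,scc[7]=0,scc[8]=?)
step 3: low=(low[0]=0,low[1]=1,low[2]=0,low[3]=?,low[4]=0,low[5]=?,low[6]=?,low[7]=4,low[8]=?); scc=(scc[0]=?,scc[1]=?,scc[2]=?,scc[3]=?,scc[4]=?,scc[5]=?,scc[6]=?,scc[7]=0,scc[8]=?)
step 4: low=(low[0]=0,low[1]=0,low[2]=0,low[3]=?,low[4]=0,low[5]=?,low[6]=?,low[7]=4,low[8]=?); scc=(scc[0]=?,scc[1]=?,scc[2]=?,scc[3]=?,scc[4]=?,scc[5]=?,scc[6]=?,scc[7]=0,scc[8]=?)
step 5: low=(low[0]=0,low[1]=0,low[2]=0,low[3]=?,low[4]=0,low[5]=5,low[6]=?,low[7]=4,low[8]=?); scc=(scc[0]=?,scc[1]=?,scc[2]=?,scc[3]=?,scc[4]=?,scc[5]=1,scc[6]=?,scc[7]=0,scc[8]=?)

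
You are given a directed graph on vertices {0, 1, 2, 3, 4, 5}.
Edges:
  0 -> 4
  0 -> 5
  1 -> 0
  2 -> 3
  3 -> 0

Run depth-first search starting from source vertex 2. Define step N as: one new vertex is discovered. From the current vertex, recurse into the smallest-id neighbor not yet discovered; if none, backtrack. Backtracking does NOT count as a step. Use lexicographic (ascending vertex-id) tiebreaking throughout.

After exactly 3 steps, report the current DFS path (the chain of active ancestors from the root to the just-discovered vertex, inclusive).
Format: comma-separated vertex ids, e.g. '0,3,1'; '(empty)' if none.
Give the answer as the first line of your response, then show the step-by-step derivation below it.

2,3,0

step 1: discover 2; path=2; order=2
step 2: discover 3; path=2>3; order=2,3
step 3: discover 0; path=2>3>0; order=2,3,0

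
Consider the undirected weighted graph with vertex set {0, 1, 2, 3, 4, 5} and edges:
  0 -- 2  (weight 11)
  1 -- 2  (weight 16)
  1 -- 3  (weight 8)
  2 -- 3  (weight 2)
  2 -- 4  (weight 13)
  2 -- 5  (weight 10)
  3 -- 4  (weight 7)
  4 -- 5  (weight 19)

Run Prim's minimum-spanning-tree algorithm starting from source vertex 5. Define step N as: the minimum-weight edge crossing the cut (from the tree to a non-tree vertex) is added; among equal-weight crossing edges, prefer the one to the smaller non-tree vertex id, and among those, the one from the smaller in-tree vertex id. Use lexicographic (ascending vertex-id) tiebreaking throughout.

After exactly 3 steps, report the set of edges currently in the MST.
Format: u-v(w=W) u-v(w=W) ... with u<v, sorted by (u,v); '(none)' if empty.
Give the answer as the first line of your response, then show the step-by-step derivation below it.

2-3(w=2) 2-5(w=10) 3-4(w=7)

step 1: add edge 2-5 (w=10); MST = {2-5(w=10)}
step 2: add edge 2-3 (w=2); MST = {2-3(w=2) 2-5(w=10)}
step 3: add edge 3-4 (w=7); MST = {2-3(w=2) 2-5(w=10) 3-4(w=7)}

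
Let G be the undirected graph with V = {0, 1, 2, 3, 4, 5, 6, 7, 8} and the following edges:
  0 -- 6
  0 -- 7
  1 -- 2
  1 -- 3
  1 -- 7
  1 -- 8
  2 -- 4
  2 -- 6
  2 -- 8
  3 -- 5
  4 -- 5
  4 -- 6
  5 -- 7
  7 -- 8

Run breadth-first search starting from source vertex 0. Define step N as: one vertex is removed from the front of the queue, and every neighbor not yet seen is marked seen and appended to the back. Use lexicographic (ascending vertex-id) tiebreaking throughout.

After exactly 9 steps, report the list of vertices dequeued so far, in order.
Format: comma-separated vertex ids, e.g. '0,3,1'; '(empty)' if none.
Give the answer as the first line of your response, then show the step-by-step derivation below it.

0,6,7,2,4,1,5,8,3

step 1: dequeue 0; queue=[6,7]; order=0
step 2: dequeue 6; queue=[7,2,4]; order=0,6
step 3: dequeue 7; queue=[2,4,1,5,8]; order=0,6,7
step 4: dequeue 2; queue=[4,1,5,8]; order=0,6,7,2
step 5: dequeue 4; queue=[1,5,8]; order=0,6,7,2,4
step 6: dequeue 1; queue=[5,8,3]; order=0,6,7,2,4,1
step 7: dequeue 5; queue=[8,3]; order=0,6,7,2,4,1,5
step 8: dequeue 8; queue=[3]; order=0,6,7,2,4,1,5,8
step 9: dequeue 3; queue=[(empty)]; order=0,6,7,2,4,1,5,8,3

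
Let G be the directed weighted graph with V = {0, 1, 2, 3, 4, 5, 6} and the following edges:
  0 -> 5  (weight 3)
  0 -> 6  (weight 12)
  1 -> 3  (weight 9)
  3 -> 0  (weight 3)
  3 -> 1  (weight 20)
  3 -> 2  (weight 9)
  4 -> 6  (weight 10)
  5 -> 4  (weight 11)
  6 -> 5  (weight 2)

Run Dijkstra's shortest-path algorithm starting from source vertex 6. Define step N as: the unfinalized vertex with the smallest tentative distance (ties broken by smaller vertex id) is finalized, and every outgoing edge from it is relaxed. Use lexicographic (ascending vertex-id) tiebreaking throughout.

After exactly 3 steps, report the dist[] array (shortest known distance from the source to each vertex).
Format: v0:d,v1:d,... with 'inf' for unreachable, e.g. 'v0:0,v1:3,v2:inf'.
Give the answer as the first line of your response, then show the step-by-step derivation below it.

v0:inf,v1:inf,v2:inf,v3:inf,v4:13,v5:2,v6:0

step 1: dist = v0:inf,v1:inf,v2:inf,v3:inf,v4:inf,v5:2,v6:0
step 2: dist = v0:inf,v1:inf,v2:inf,v3:inf,v4:13,v5:2,v6:0
step 3: dist = v0:inf,v1:inf,v2:inf,v3:inf,v4:13,v5:2,v6:0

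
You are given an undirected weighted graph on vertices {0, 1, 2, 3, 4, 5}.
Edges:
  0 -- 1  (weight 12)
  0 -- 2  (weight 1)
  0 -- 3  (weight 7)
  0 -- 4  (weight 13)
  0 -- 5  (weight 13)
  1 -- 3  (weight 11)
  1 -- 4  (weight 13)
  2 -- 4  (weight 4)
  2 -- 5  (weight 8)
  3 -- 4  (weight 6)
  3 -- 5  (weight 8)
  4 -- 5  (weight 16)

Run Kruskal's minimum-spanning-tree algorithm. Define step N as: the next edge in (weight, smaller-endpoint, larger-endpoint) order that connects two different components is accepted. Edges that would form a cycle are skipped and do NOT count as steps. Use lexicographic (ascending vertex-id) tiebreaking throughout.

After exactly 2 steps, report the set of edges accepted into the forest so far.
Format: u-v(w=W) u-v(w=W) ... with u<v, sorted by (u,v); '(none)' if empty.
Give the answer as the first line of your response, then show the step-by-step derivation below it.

0-2(w=1) 2-4(w=4)

step 1: add edge 0-2 (w=1); MST = {0-2(w=1)}
step 2: add edge 2-4 (w=4); MST = {0-2(w=1) 2-4(w=4)}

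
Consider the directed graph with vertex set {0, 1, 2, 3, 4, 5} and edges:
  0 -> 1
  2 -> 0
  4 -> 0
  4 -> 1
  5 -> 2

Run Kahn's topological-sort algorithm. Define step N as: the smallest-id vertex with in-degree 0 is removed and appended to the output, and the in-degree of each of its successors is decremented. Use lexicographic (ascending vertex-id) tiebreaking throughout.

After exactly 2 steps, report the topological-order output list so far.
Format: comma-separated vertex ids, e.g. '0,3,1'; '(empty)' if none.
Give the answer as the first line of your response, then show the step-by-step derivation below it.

3,4

step 1: output 3; order=[3]; indeg=(2,2,1,0,0,0)
step 2: output 4; order=[3,4]; indeg=(1,1,1,0,0,0)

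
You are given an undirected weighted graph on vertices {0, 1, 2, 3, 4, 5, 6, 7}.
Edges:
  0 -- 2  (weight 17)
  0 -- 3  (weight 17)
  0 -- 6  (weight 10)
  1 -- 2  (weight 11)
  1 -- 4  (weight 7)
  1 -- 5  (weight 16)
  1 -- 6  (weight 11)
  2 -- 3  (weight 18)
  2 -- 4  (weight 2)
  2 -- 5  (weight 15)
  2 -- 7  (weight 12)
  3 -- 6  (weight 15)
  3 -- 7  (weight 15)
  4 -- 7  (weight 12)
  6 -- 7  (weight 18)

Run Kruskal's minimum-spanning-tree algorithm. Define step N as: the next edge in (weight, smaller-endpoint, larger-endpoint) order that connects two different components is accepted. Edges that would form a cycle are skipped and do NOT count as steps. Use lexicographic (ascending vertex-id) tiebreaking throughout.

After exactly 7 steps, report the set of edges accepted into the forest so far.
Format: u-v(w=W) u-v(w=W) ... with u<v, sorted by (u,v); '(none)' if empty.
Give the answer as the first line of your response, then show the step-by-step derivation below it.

0-6(w=10) 1-4(w=7) 1-6(w=11) 2-4(w=2) 2-5(w=15) 2-7(w=12) 3-6(w=15)

step 1: add edge 2-4 (w=2); MST = {2-4(w=2)}
step 2: add edge 1-4 (w=7); MST = {1-4(w=7) 2-4(w=2)}
step 3: add edge 0-6 (w=10); MST = {0-6(w=10) 1-4(w=7) 2-4(w=2)}
step 4: add edge 1-6 (w=11); MST = {0-6(w=10) 1-4(w=7) 1-6(w=11) 2-4(w=2)}
step 5: add edge 2-7 (w=12); MST = {0-6(w=10) 1-4(w=7) 1-6(w=11) 2-4(w=2) 2-7(w=12)}
step 6: add edge 2-5 (w=15); MST = {0-6(w=10) 1-4(w=7) 1-6(w=11) 2-4(w=2) 2-5(w=15) 2-7(w=12)}
step 7: add edge 3-6 (w=15); MST = {0-6(w=10) 1-4(w=7) 1-6(w=11) 2-4(w=2) 2-5(w=15) 2-7(w=12) 3-6(w=15)}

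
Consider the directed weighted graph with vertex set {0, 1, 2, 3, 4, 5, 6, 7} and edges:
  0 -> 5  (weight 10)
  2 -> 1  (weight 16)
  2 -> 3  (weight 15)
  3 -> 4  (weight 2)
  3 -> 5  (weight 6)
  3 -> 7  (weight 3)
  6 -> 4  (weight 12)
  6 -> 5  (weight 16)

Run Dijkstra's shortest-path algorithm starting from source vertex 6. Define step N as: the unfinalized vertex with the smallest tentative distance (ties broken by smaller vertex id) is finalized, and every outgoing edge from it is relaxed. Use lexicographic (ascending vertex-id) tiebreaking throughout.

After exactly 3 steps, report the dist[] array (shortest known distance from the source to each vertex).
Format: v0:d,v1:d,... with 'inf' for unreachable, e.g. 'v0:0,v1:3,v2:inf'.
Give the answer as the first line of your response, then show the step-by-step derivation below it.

v0:inf,v1:inf,v2:inf,v3:inf,v4:12,v5:16,v6:0,v7:inf

step 1: dist = v0:inf,v1:inf,v2:inf,v3:inf,v4:12,v5:16,v6:0,v7:inf
step 2: dist = v0:inf,v1:inf,v2:inf,v3:inf,v4:12,v5:16,v6:0,v7:inf
step 3: dist = v0:inf,v1:inf,v2:inf,v3:inf,v4:12,v5:16,v6:0,v7:inf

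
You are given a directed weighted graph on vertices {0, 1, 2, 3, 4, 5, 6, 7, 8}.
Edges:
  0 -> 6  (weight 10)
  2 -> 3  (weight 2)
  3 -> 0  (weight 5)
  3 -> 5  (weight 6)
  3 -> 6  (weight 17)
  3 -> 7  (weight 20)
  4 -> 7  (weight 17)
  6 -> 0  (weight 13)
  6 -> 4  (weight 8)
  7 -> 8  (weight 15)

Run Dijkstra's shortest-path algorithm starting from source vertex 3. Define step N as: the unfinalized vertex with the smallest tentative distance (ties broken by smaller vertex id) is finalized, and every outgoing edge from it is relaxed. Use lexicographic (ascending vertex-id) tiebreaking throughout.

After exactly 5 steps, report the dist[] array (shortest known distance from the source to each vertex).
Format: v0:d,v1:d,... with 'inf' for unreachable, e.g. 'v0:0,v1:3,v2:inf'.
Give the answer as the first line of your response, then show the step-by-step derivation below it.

v0:5,v1:inf,v2:inf,v3:0,v4:23,v5:6,v6:15,v7:20,v8:35

step 1: dist = v0:5,v1:inf,v2:inf,v3:0,v4:inf,v5:6,v6:17,v7:20,v8:inf
step 2: dist = v0:5,v1:inf,v2:inf,v3:0,v4:inf,v5:6,v6:15,v7:20,v8:inf
step 3: dist = v0:5,v1:inf,v2:inf,v3:0,v4:inf,v5:6,v6:15,v7:20,v8:inf
step 4: dist = v0:5,v1:inf,v2:inf,v3:0,v4:23,v5:6,v6:15,v7:20,v8:inf
step 5: dist = v0:5,v1:inf,v2:inf,v3:0,v4:23,v5:6,v6:15,v7:20,v8:35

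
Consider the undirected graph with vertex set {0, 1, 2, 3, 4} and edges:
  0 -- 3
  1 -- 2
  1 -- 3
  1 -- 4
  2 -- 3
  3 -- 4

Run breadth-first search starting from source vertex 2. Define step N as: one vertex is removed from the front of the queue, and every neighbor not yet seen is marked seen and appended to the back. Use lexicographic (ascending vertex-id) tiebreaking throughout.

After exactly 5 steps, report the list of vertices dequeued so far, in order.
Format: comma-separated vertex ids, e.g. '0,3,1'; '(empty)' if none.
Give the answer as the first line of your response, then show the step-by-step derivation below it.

2,1,3,4,0

step 1: dequeue 2; queue=[1,3]; order=2
step 2: dequeue 1; queue=[3,4]; order=2,1
step 3: dequeue 3; queue=[4,0]; order=2,1,3
step 4: dequeue 4; queue=[0]; order=2,1,3,4
step 5: dequeue 0; queue=[(empty)]; order=2,1,3,4,0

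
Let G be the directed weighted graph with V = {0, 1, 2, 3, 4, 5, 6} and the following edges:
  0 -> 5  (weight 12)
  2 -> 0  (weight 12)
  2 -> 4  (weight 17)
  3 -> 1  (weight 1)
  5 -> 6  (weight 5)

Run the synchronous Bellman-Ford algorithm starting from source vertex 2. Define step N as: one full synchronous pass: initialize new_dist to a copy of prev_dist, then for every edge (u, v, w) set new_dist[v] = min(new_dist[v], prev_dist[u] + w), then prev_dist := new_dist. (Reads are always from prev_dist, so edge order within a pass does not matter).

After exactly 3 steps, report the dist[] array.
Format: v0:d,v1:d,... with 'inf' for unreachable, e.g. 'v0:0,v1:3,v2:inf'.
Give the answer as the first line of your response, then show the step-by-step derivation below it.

v0:12,v1:inf,v2:0,v3:inf,v4:17,v5:24,v6:29

step 1: dist = v0:12,v1:inf,v2:0,v3:inf,v4:17,v5:inf,v6:inf
step 2: dist = v0:12,v1:inf,v2:0,v3:inf,v4:17,v5:24,v6:inf
step 3: dist = v0:12,v1:inf,v2:0,v3:inf,v4:17,v5:24,v6:29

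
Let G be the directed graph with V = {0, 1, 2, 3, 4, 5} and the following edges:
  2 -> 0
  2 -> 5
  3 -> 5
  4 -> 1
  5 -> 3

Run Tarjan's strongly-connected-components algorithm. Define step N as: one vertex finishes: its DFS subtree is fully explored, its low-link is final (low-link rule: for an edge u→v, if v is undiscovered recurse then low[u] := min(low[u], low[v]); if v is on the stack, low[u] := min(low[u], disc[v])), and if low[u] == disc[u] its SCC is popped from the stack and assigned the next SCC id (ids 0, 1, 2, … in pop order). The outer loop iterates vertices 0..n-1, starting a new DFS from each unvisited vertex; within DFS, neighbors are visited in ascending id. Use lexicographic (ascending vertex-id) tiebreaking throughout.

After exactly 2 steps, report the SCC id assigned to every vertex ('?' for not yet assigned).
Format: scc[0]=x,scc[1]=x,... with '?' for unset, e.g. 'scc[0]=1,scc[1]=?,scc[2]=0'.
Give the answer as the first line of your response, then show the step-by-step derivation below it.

scc[0]=0,scc[1]=1,scc[2]=?,scc[3]=?,scc[4]=?,scc[5]=?

step 1: low=(low[0]=0,low[1]=?,low[2]=?,low[3]=?,low[4]=?,low[5]=?); scc=(scc[0]=0,scc[1]=?,scc[2]=?,scc[3]=?,scc[4]=?,scc[5]=?)
step 2: low=(low[0]=0,low[1]=1,low[2]=?,low[3]=?,low[4]=?,low[5]=?); scc=(scc[0]=0,scc[1]=1,scc[2]=?,scc[3]=?,scc[4]=?,scc[5]=?)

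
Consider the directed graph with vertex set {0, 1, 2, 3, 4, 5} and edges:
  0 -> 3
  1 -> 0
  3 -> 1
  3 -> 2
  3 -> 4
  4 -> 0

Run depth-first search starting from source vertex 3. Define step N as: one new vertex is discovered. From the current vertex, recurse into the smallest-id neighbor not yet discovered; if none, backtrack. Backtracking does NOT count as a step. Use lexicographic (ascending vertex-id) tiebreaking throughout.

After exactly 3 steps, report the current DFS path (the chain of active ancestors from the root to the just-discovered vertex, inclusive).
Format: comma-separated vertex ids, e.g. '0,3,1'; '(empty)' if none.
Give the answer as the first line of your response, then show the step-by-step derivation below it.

3,1,0

step 1: discover 3; path=3; order=3
step 2: discover 1; path=3>1; order=3,1
step 3: discover 0; path=3>1>0; order=3,1,0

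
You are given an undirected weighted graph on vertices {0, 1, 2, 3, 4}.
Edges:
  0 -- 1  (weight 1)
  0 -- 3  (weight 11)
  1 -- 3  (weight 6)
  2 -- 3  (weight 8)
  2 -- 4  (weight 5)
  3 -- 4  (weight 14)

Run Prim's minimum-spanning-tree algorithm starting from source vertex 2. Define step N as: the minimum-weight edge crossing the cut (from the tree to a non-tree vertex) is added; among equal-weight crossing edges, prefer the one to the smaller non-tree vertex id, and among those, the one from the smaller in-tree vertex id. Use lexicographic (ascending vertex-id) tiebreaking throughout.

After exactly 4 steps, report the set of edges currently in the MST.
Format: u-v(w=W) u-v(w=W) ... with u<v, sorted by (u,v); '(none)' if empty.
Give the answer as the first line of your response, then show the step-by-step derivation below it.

0-1(w=1) 1-3(w=6) 2-3(w=8) 2-4(w=5)

step 1: add edge 2-4 (w=5); MST = {2-4(w=5)}
step 2: add edge 2-3 (w=8); MST = {2-3(w=8) 2-4(w=5)}
step 3: add edge 1-3 (w=6); MST = {1-3(w=6) 2-3(w=8) 2-4(w=5)}
step 4: add edge 0-1 (w=1); MST = {0-1(w=1) 1-3(w=6) 2-3(w=8) 2-4(w=5)}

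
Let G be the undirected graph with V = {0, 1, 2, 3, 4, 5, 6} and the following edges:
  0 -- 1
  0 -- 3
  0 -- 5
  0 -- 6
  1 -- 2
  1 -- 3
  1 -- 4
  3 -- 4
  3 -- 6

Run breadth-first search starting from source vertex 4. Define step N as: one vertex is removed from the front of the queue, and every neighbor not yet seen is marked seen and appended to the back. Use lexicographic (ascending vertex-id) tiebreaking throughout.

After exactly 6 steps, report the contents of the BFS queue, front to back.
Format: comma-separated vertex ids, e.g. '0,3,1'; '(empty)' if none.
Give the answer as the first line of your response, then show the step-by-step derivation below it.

5

step 1: dequeue 4; queue=[1,3]; order=4
step 2: dequeue 1; queue=[3,0,2]; order=4,1
step 3: dequeue 3; queue=[0,2,6]; order=4,1,3
step 4: dequeue 0; queue=[2,6,5]; order=4,1,3,0
step 5: dequeue 2; queue=[6,5]; order=4,1,3,0,2
step 6: dequeue 6; queue=[5]; order=4,1,3,0,2,6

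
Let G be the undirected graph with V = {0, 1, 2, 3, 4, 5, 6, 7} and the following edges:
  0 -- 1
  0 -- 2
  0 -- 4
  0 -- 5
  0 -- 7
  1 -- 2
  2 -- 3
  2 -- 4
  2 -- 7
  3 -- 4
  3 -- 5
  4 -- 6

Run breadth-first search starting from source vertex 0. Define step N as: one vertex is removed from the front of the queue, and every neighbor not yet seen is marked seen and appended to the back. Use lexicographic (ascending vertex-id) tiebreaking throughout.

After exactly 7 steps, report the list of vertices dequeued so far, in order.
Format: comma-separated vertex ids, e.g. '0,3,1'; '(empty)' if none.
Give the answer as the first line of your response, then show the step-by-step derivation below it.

0,1,2,4,5,7,3

step 1: dequeue 0; queue=[1,2,4,5,7]; order=0
step 2: dequeue 1; queue=[2,4,5,7]; order=0,1
step 3: dequeue 2; queue=[4,5,7,3]; order=0,1,2
step 4: dequeue 4; queue=[5,7,3,6]; order=0,1,2,4
step 5: dequeue 5; queue=[7,3,6]; order=0,1,2,4,5
step 6: dequeue 7; queue=[3,6]; order=0,1,2,4,5,7
step 7: dequeue 3; queue=[6]; order=0,1,2,4,5,7,3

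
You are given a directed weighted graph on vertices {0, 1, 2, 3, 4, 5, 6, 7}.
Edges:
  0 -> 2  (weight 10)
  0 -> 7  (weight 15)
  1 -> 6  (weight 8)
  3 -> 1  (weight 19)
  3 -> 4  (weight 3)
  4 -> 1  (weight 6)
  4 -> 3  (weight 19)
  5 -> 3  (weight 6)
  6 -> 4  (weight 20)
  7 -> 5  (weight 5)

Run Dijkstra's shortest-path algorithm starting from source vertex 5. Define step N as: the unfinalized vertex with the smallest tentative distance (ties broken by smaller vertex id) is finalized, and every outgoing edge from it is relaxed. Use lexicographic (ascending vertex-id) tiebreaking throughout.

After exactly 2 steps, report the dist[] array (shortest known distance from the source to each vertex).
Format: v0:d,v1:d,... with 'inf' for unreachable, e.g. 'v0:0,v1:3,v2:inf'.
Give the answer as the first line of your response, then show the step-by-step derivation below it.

v0:inf,v1:25,v2:inf,v3:6,v4:9,v5:0,v6:inf,v7:inf

step 1: dist = v0:inf,v1:inf,v2:inf,v3:6,v4:inf,v5:0,v6:inf,v7:inf
step 2: dist = v0:inf,v1:25,v2:inf,v3:6,v4:9,v5:0,v6:inf,v7:inf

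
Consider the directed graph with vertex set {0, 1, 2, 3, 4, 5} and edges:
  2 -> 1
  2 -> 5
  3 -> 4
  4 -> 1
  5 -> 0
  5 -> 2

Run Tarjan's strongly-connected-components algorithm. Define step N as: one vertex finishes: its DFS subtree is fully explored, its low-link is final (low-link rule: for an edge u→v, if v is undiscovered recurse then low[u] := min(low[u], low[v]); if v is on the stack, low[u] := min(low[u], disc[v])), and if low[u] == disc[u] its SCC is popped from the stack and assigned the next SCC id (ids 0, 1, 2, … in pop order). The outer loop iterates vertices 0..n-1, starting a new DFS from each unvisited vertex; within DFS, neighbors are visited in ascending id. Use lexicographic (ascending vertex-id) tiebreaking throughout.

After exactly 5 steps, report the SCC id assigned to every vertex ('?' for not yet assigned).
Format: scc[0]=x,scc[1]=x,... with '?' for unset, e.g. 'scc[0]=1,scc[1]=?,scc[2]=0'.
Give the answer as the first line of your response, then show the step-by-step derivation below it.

scc[0]=0,scc[1]=1,scc[2]=2,scc[3]=?,scc[4]=3,scc[5]=2

step 1: low=(low[0]=0,low[1]=?,low[2]=?,low[3]=?,low[4]=?,low[5]=?); scc=(scc[0]=0,scc[1]=?,scc[2]=?,scc[3]=?,scc[4]=?,scc[5]=?)
step 2: low=(low[0]=0,low[1]=1,low[2]=?,low[3]=?,low[4]=?,low[5]=?); scc=(scc[0]=0,scc[1]=1,scc[2]=?,scc[3]=?,scc[4]=?,scc[5]=?)
step 3: low=(low[0]=0,low[1]=1,low[2]=2,low[3]=?,low[4]=?,low[5]=2); scc=(scc[0]=0,scc[1]=1,scc[2]=?,scc[3]=?,scc[4]=?,scc[5]=?)
step 4: low=(low[0]=0,low[1]=1,low[2]=2,low[3]=?,low[4]=?,low[5]=2); scc=(scc[0]=0,scc[1]=1,scc[2]=2,scc[3]=?,scc[4]=?,scc[5]=2)
step 5: low=(low[0]=0,low[1]=1,low[2]=2,low[3]=4,low[4]=5,low[5]=2); scc=(scc[0]=0,scc[1]=1,scc[2]=2,scc[3]=?,scc[4]=3,scc[5]=2)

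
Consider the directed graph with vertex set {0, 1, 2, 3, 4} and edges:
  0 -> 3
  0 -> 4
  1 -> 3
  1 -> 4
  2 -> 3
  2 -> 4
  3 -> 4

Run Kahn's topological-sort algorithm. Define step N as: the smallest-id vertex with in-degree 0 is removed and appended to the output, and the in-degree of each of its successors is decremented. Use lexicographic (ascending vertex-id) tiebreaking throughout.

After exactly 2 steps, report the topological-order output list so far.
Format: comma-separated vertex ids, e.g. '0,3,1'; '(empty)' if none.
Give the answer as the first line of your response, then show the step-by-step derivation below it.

0,1

step 1: output 0; order=[0]; indeg=(0,0,0,2,3)
step 2: output 1; order=[0,1]; indeg=(0,0,0,1,2)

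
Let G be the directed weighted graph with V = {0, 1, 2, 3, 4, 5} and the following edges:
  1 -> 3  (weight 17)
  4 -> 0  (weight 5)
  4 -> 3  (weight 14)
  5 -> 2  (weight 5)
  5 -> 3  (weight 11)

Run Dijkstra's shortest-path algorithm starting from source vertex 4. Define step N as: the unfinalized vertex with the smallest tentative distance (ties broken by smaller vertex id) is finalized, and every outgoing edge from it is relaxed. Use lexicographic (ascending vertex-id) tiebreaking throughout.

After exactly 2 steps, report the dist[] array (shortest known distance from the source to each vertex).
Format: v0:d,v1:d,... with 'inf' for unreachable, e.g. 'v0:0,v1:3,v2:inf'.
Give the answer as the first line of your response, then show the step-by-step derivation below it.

v0:5,v1:inf,v2:inf,v3:14,v4:0,v5:inf

step 1: dist = v0:5,v1:inf,v2:inf,v3:14,v4:0,v5:inf
step 2: dist = v0:5,v1:inf,v2:inf,v3:14,v4:0,v5:inf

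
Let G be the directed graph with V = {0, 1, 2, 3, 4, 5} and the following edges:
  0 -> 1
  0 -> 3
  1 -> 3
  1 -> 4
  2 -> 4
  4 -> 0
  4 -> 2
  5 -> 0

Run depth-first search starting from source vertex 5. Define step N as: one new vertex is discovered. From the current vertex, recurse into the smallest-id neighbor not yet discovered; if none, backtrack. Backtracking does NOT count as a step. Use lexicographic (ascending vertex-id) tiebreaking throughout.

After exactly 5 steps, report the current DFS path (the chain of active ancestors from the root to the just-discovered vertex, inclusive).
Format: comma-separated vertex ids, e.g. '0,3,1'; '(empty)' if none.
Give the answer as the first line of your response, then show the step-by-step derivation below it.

5,0,1,4

step 1: discover 5; path=5; order=5
step 2: discover 0; path=5>0; order=5,0
step 3: discover 1; path=5>0>1; order=5,0,1
step 4: discover 3; path=5>0>1>3; order=5,0,1,3
step 5: discover 4; path=5>0>1>4; order=5,0,1,3,4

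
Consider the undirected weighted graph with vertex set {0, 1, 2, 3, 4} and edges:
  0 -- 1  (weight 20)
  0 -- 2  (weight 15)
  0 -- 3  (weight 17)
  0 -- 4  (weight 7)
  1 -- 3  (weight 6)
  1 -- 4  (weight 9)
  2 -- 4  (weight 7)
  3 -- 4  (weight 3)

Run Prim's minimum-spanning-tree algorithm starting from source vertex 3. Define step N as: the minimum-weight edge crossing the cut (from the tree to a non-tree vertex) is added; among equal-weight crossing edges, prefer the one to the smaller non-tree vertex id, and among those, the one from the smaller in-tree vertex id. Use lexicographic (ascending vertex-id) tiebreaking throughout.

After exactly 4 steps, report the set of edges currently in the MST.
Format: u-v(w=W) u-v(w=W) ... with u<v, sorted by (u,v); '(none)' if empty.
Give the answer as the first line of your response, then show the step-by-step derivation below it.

0-4(w=7) 1-3(w=6) 2-4(w=7) 3-4(w=3)

step 1: add edge 3-4 (w=3); MST = {3-4(w=3)}
step 2: add edge 1-3 (w=6); MST = {1-3(w=6) 3-4(w=3)}
step 3: add edge 0-4 (w=7); MST = {0-4(w=7) 1-3(w=6) 3-4(w=3)}
step 4: add edge 2-4 (w=7); MST = {0-4(w=7) 1-3(w=6) 2-4(w=7) 3-4(w=3)}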